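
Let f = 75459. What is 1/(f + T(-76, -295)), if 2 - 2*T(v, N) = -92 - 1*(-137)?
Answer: 2/150875 ≈ 1.3256e-5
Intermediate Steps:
T(v, N) = -43/2 (T(v, N) = 1 - (-92 - 1*(-137))/2 = 1 - (-92 + 137)/2 = 1 - ½*45 = 1 - 45/2 = -43/2)
1/(f + T(-76, -295)) = 1/(75459 - 43/2) = 1/(150875/2) = 2/150875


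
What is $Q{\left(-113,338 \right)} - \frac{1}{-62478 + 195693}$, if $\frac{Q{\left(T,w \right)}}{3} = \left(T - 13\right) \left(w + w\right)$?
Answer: $- \frac{34040162521}{133215} \approx -2.5553 \cdot 10^{5}$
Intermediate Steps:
$Q{\left(T,w \right)} = 6 w \left(-13 + T\right)$ ($Q{\left(T,w \right)} = 3 \left(T - 13\right) \left(w + w\right) = 3 \left(-13 + T\right) 2 w = 3 \cdot 2 w \left(-13 + T\right) = 6 w \left(-13 + T\right)$)
$Q{\left(-113,338 \right)} - \frac{1}{-62478 + 195693} = 6 \cdot 338 \left(-13 - 113\right) - \frac{1}{-62478 + 195693} = 6 \cdot 338 \left(-126\right) - \frac{1}{133215} = -255528 - \frac{1}{133215} = - \frac{34040162521}{133215}$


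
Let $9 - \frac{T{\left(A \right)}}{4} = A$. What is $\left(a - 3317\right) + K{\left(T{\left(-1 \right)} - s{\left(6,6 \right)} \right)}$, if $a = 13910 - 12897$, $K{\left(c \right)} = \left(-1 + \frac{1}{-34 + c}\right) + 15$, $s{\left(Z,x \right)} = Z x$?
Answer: $- \frac{68701}{30} \approx -2290.0$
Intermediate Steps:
$T{\left(A \right)} = 36 - 4 A$
$K{\left(c \right)} = 14 + \frac{1}{-34 + c}$
$a = 1013$
$\left(a - 3317\right) + K{\left(T{\left(-1 \right)} - s{\left(6,6 \right)} \right)} = \left(1013 - 3317\right) + \frac{-475 + 14 \left(\left(36 - -4\right) - 6 \cdot 6\right)}{-34 + \left(\left(36 - -4\right) - 6 \cdot 6\right)} = -2304 + \frac{-475 + 14 \left(\left(36 + 4\right) - 36\right)}{-34 + \left(\left(36 + 4\right) - 36\right)} = -2304 + \frac{-475 + 14 \left(40 - 36\right)}{-34 + \left(40 - 36\right)} = -2304 + \frac{-475 + 14 \cdot 4}{-34 + 4} = -2304 + \frac{-475 + 56}{-30} = -2304 - - \frac{419}{30} = -2304 + \frac{419}{30} = - \frac{68701}{30}$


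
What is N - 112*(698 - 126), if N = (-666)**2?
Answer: 379492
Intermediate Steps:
N = 443556
N - 112*(698 - 126) = 443556 - 112*(698 - 126) = 443556 - 112*572 = 443556 - 1*64064 = 443556 - 64064 = 379492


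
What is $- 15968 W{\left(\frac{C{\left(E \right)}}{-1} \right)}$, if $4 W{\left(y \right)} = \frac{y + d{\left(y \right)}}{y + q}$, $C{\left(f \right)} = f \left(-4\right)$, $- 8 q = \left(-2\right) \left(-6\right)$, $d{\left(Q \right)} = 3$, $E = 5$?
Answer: $- \frac{183632}{37} \approx -4963.0$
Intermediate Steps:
$q = - \frac{3}{2}$ ($q = - \frac{\left(-2\right) \left(-6\right)}{8} = \left(- \frac{1}{8}\right) 12 = - \frac{3}{2} \approx -1.5$)
$C{\left(f \right)} = - 4 f$
$W{\left(y \right)} = \frac{3 + y}{4 \left(- \frac{3}{2} + y\right)}$ ($W{\left(y \right)} = \frac{\left(y + 3\right) \frac{1}{y - \frac{3}{2}}}{4} = \frac{\left(3 + y\right) \frac{1}{- \frac{3}{2} + y}}{4} = \frac{\frac{1}{- \frac{3}{2} + y} \left(3 + y\right)}{4} = \frac{3 + y}{4 \left(- \frac{3}{2} + y\right)}$)
$- 15968 W{\left(\frac{C{\left(E \right)}}{-1} \right)} = - 15968 \frac{3 + \frac{\left(-4\right) 5}{-1}}{2 \left(-3 + 2 \frac{\left(-4\right) 5}{-1}\right)} = - 15968 \frac{3 - -20}{2 \left(-3 + 2 \left(\left(-20\right) \left(-1\right)\right)\right)} = - 15968 \frac{3 + 20}{2 \left(-3 + 2 \cdot 20\right)} = - 15968 \cdot \frac{1}{2} \frac{1}{-3 + 40} \cdot 23 = - 15968 \cdot \frac{1}{2} \cdot \frac{1}{37} \cdot 23 = \left(-15968\right) \frac{23}{74} = - \frac{183632}{37}$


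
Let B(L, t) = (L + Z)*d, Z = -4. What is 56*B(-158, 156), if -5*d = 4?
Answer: 36288/5 ≈ 7257.6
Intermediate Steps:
d = -⅘ (d = -⅕*4 = -⅘ ≈ -0.80000)
B(L, t) = 16/5 - 4*L/5 (B(L, t) = (L - 4)*(-⅘) = (-4 + L)*(-⅘) = 16/5 - 4*L/5)
56*B(-158, 156) = 56*(16/5 - ⅘*(-158)) = 56*(16/5 + 632/5) = 56*(648/5) = 36288/5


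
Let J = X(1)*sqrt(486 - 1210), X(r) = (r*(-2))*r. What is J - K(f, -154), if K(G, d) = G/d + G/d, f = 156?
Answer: 156/77 - 4*I*sqrt(181) ≈ 2.026 - 53.815*I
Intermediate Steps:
K(G, d) = 2*G/d
X(r) = -2*r**2 (X(r) = (-2*r)*r = -2*r**2)
J = -4*I*sqrt(181) (J = (-2*1**2)*sqrt(486 - 1210) = (-2*1)*sqrt(-724) = -4*I*sqrt(181) ≈ -53.815*I)
J - K(f, -154) = -4*I*sqrt(181) - 2*156/(-154) = -4*I*sqrt(181) - 2*156*(-1)/154 = -4*I*sqrt(181) - 1*(-156/77) = -4*I*sqrt(181) + 156/77 = 156/77 - 4*I*sqrt(181)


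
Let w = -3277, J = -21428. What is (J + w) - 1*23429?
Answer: -48134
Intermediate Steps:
(J + w) - 1*23429 = (-21428 - 3277) - 1*23429 = -24705 - 23429 = -48134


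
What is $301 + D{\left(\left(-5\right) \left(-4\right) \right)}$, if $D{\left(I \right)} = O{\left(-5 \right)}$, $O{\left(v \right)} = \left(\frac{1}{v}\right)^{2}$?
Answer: $\frac{7526}{25} \approx 301.04$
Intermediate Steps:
$O{\left(v \right)} = \frac{1}{v^{2}}$
$D{\left(I \right)} = \frac{1}{25}$
$301 + D{\left(\left(-5\right) \left(-4\right) \right)} = 301 + \frac{1}{25} = \frac{7526}{25}$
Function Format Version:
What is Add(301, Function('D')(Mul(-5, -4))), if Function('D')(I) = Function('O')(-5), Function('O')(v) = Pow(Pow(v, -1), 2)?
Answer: Rational(7526, 25) ≈ 301.04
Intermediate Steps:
Function('O')(v) = Pow(v, -2)
Function('D')(I) = Rational(1, 25) (Function('D')(I) = Pow(-5, -2) = Rational(1, 25))
Add(301, Function('D')(Mul(-5, -4))) = Add(301, Rational(1, 25)) = Rational(7526, 25)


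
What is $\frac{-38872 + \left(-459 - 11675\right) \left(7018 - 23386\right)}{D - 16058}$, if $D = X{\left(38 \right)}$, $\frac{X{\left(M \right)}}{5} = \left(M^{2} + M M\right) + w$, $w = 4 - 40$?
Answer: $- \frac{99285220}{899} \approx -1.1044 \cdot 10^{5}$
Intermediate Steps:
$w = -36$
$X{\left(M \right)} = -180 + 10 M^{2}$ ($X{\left(M \right)} = 5 \left(\left(M^{2} + M M\right) - 36\right) = 5 \left(\left(M^{2} + M^{2}\right) - 36\right) = 5 \left(2 M^{2} - 36\right) = 5 \left(-36 + 2 M^{2}\right) = -180 + 10 M^{2}$)
$D = 14260$ ($D = -180 + 10 \cdot 38^{2} = -180 + 10 \cdot 1444 = -180 + 14440 = 14260$)
$\frac{-38872 + \left(-459 - 11675\right) \left(7018 - 23386\right)}{D - 16058} = \frac{-38872 + \left(-459 - 11675\right) \left(7018 - 23386\right)}{14260 - 16058} = \frac{-38872 - -198609312}{-1798} = \left(-38872 + 198609312\right) \left(- \frac{1}{1798}\right) = 198570440 \left(- \frac{1}{1798}\right) = - \frac{99285220}{899}$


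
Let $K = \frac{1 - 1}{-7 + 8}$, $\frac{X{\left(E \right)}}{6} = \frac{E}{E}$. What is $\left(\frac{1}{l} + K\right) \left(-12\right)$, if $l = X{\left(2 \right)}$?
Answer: $-2$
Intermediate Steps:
$X{\left(E \right)} = 6$ ($X{\left(E \right)} = 6 \frac{E}{E} = 6 \cdot 1 = 6$)
$l = 6$
$K = 0$ ($K = \frac{0}{1} = 0 \cdot 1 = 0$)
$\left(\frac{1}{l} + K\right) \left(-12\right) = \left(\frac{1}{6} + 0\right) \left(-12\right) = \frac{1}{6} \left(-12\right) = -2$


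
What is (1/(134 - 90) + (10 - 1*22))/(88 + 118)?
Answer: -527/9064 ≈ -0.058142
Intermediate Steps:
(1/(134 - 90) + (10 - 1*22))/(88 + 118) = (1/44 + (10 - 22))/206 = (1/44 - 12)/206 = (1/206)*(-527/44) = -527/9064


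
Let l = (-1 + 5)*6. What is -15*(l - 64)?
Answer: 600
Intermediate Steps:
l = 24 (l = 4*6 = 24)
-15*(l - 64) = -15*(24 - 64) = -15*(-40) = 600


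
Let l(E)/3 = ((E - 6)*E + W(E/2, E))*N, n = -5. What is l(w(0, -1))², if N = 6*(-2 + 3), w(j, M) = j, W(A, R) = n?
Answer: 8100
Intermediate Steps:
W(A, R) = -5
N = 6 (N = 6*1 = 6)
l(E) = -90 + 18*E*(-6 + E) (l(E) = 3*(((E - 6)*E - 5)*6) = 3*(((-6 + E)*E - 5)*6) = 3*((E*(-6 + E) - 5)*6) = 3*((-5 + E*(-6 + E))*6) = 3*(-30 + 6*E*(-6 + E)) = -90 + 18*E*(-6 + E))
l(w(0, -1))² = (-90 - 108*0 + 18*0²)² = (-90 + 0 + 18*0)² = (-90 + 0 + 0)² = (-90)² = 8100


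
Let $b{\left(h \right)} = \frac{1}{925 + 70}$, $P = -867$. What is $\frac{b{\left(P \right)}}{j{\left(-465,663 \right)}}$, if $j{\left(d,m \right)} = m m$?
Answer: $\frac{1}{437371155} \approx 2.2864 \cdot 10^{-9}$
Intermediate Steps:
$j{\left(d,m \right)} = m^{2}$
$b{\left(h \right)} = \frac{1}{995}$
$\frac{b{\left(P \right)}}{j{\left(-465,663 \right)}} = \frac{1}{995 \cdot 663^{2}} = \frac{1}{995 \cdot 439569} = \frac{1}{995} \cdot \frac{1}{439569} = \frac{1}{437371155}$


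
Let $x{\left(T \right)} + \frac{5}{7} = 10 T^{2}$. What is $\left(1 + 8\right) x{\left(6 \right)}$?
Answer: $\frac{22635}{7} \approx 3233.6$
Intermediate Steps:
$x{\left(T \right)} = - \frac{5}{7} + 10 T^{2}$
$\left(1 + 8\right) x{\left(6 \right)} = \left(1 + 8\right) \left(- \frac{5}{7} + 10 \cdot 6^{2}\right) = 9 \left(- \frac{5}{7} + 10 \cdot 36\right) = 9 \left(- \frac{5}{7} + 360\right) = 9 \cdot \frac{2515}{7} = \frac{22635}{7}$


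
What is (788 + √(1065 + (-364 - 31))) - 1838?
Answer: -1050 + √670 ≈ -1024.1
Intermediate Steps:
(788 + √(1065 + (-364 - 31))) - 1838 = (788 + √(1065 - 395)) - 1838 = (788 + √670) - 1838 = -1050 + √670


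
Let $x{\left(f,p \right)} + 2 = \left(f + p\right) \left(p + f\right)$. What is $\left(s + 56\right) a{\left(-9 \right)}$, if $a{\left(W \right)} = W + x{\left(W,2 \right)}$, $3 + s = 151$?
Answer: $7752$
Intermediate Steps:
$s = 148$ ($s = -3 + 151 = 148$)
$x{\left(f,p \right)} = -2 + \left(f + p\right)^{2}$ ($x{\left(f,p \right)} = -2 + \left(f + p\right) \left(p + f\right) = -2 + \left(f + p\right) \left(f + p\right) = -2 + \left(f + p\right)^{2}$)
$a{\left(W \right)} = -2 + W + \left(2 + W\right)^{2}$ ($a{\left(W \right)} = W + \left(-2 + \left(W + 2\right)^{2}\right) = W + \left(-2 + \left(2 + W\right)^{2}\right) = -2 + W + \left(2 + W\right)^{2}$)
$\left(s + 56\right) a{\left(-9 \right)} = \left(148 + 56\right) \left(-2 - 9 + \left(2 - 9\right)^{2}\right) = 204 \left(-2 - 9 + \left(-7\right)^{2}\right) = 204 \left(-2 - 9 + 49\right) = 204 \cdot 38 = 7752$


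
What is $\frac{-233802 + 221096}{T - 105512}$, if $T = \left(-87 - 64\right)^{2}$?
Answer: $\frac{12706}{82711} \approx 0.15362$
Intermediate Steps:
$T = 22801$ ($T = \left(-151\right)^{2} = 22801$)
$\frac{-233802 + 221096}{T - 105512} = \frac{-233802 + 221096}{22801 - 105512} = - \frac{12706}{-82711} = \left(-12706\right) \left(- \frac{1}{82711}\right) = \frac{12706}{82711}$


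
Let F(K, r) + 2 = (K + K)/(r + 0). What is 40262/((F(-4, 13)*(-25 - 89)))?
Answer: 261703/1938 ≈ 135.04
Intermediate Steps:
F(K, r) = -2 + 2*K/r (F(K, r) = -2 + (K + K)/(r + 0) = -2 + (2*K)/r = -2 + 2*K/r)
40262/((F(-4, 13)*(-25 - 89))) = 40262/(((-2 + 2*(-4)/13)*(-25 - 89))) = 40262/(((-2 + 2*(-4)*(1/13))*(-114))) = 40262/(((-2 - 8/13)*(-114))) = 40262/((-34/13*(-114))) = 40262/(3876/13) = 40262*(13/3876) = 261703/1938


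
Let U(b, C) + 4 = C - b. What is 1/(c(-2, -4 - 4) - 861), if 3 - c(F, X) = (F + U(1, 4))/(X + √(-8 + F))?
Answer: -21172/18172443 + I*√10/18172443 ≈ -0.0011651 + 1.7401e-7*I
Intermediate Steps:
U(b, C) = -4 + C - b (U(b, C) = -4 + (C - b) = -4 + C - b)
c(F, X) = 3 - (-1 + F)/(X + √(-8 + F)) (c(F, X) = 3 - (F + (-4 + 4 - 1*1))/(X + √(-8 + F)) = 3 - (F + (-4 + 4 - 1))/(X + √(-8 + F)) = 3 - (F - 1)/(X + √(-8 + F)) = 3 - (-1 + F)/(X + √(-8 + F)))
1/(c(-2, -4 - 4) - 861) = 1/((1 - 1*(-2) + 3*(-4 - 4) + 3*√(-8 - 2))/((-4 - 4) + √(-8 - 2)) - 861) = 1/((1 + 2 + 3*(-8) + 3*√(-10))/(-8 + √(-10)) - 861) = 1/((1 + 2 - 24 + 3*(I*√10))/(-8 + I*√10) - 861) = 1/((1 + 2 - 24 + 3*I*√10)/(-8 + I*√10) - 861) = 1/((-21 + 3*I*√10)/(-8 + I*√10) - 861) = 1/(-861 + (-21 + 3*I*√10)/(-8 + I*√10))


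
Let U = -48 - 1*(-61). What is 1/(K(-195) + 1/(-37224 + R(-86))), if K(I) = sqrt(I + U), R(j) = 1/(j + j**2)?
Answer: -994552689545/6737863710708341661 - 74042458359138721*I*sqrt(182)/13475727421416683322 ≈ -1.4761e-7 - 0.074125*I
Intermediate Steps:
U = 13 (U = -48 + 61 = 13)
K(I) = sqrt(13 + I) (K(I) = sqrt(I + 13) = sqrt(13 + I))
1/(K(-195) + 1/(-37224 + R(-86))) = 1/(sqrt(13 - 195) + 1/(-37224 + 1/((-86)*(1 - 86)))) = 1/(sqrt(-182) + 1/(-37224 - 1/86/(-85))) = 1/(I*sqrt(182) + 1/(-37224 - 1/86*(-1/85))) = 1/(I*sqrt(182) + 1/(-37224 + 1/7310)) = 1/(I*sqrt(182) + 1/(-272107439/7310)) = 1/(I*sqrt(182) - 7310/272107439) = 1/(-7310/272107439 + I*sqrt(182))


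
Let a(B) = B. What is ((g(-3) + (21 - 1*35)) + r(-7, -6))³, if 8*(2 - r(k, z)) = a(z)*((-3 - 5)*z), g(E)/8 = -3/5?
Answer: 884736/125 ≈ 7077.9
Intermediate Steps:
g(E) = -24/5 (g(E) = 8*(-3/5) = 8*(-3*⅕) = 8*(-⅗) = -24/5)
r(k, z) = 2 + z² (r(k, z) = 2 - z*(-3 - 5)*z/8 = 2 - z*(-8*z)/8 = 2 - (-1)*z² = 2 + z²)
((g(-3) + (21 - 1*35)) + r(-7, -6))³ = ((-24/5 + (21 - 1*35)) + (2 + (-6)²))³ = ((-24/5 + (21 - 35)) + (2 + 36))³ = ((-24/5 - 14) + 38)³ = (-94/5 + 38)³ = (96/5)³ = 884736/125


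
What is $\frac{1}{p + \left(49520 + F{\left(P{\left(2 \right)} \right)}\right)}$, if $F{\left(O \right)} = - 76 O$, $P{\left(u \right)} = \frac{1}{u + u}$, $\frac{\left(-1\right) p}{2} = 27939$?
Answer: $- \frac{1}{6377} \approx -0.00015681$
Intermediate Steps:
$p = -55878$ ($p = \left(-2\right) 27939 = -55878$)
$P{\left(u \right)} = \frac{1}{2 u}$
$\frac{1}{p + \left(49520 + F{\left(P{\left(2 \right)} \right)}\right)} = \frac{1}{-55878 + \left(49520 - 76 \frac{1}{2 \cdot 2}\right)} = \frac{1}{-55878 + \left(49520 - 76 \cdot \frac{1}{2} \cdot \frac{1}{2}\right)} = \frac{1}{-55878 + \left(49520 - 19\right)} = \frac{1}{-55878 + 49501} = \frac{1}{-6377} = - \frac{1}{6377}$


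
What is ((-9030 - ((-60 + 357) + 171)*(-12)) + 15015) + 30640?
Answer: 42241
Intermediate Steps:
((-9030 - ((-60 + 357) + 171)*(-12)) + 15015) + 30640 = ((-9030 - (297 + 171)*(-12)) + 15015) + 30640 = ((-9030 - 468*(-12)) + 15015) + 30640 = ((-9030 - 1*(-5616)) + 15015) + 30640 = ((-9030 + 5616) + 15015) + 30640 = (-3414 + 15015) + 30640 = 11601 + 30640 = 42241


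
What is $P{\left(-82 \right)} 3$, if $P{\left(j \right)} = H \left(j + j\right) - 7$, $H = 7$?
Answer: $-3465$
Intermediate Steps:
$P{\left(j \right)} = -7 + 14 j$ ($P{\left(j \right)} = 7 \left(j + j\right) - 7 = 7 \cdot 2 j - 7 = 14 j - 7 = -7 + 14 j$)
$P{\left(-82 \right)} 3 = \left(-7 + 14 \left(-82\right)\right) 3 = \left(-7 - 1148\right) 3 = \left(-1155\right) 3 = -3465$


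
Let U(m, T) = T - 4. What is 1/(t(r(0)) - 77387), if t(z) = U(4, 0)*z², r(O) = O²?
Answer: -1/77387 ≈ -1.2922e-5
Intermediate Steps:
U(m, T) = -4 + T
t(z) = -4*z² (t(z) = (-4 + 0)*z² = -4*z²)
1/(t(r(0)) - 77387) = 1/(-4*(0²)² - 77387) = 1/(-4*0² - 77387) = 1/(-4*0 - 77387) = 1/(0 - 77387) = 1/(-77387) = -1/77387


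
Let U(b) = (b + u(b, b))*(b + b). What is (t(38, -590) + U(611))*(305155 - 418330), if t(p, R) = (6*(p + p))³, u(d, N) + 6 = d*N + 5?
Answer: -62445720711150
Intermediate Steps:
u(d, N) = -1 + N*d (u(d, N) = -6 + (d*N + 5) = -6 + (N*d + 5) = -6 + (5 + N*d) = -1 + N*d)
t(p, R) = 1728*p³ (t(p, R) = (6*(2*p))³ = (12*p)³ = 1728*p³)
U(b) = 2*b*(-1 + b + b²) (U(b) = (b + (-1 + b*b))*(b + b) = (b + (-1 + b²))*(2*b) = (-1 + b + b²)*(2*b) = 2*b*(-1 + b + b²))
(t(38, -590) + U(611))*(305155 - 418330) = (1728*38³ + 2*611*(-1 + 611 + 611²))*(305155 - 418330) = (1728*54872 + 2*611*(-1 + 611 + 373321))*(-113175) = (94818816 + 2*611*373931)*(-113175) = (94818816 + 456943682)*(-113175) = 551762498*(-113175) = -62445720711150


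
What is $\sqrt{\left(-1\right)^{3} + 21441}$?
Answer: $8 \sqrt{335} \approx 146.42$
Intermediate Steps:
$\sqrt{\left(-1\right)^{3} + 21441} = \sqrt{-1 + 21441} = \sqrt{21440} = 8 \sqrt{335}$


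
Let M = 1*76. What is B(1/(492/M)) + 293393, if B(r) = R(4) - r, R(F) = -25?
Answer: 36084245/123 ≈ 2.9337e+5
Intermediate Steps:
M = 76
B(r) = -25 - r
B(1/(492/M)) + 293393 = (-25 - 1/(492/76)) + 293393 = (-25 - 1/(492*(1/76))) + 293393 = (-25 - 1/123/19) + 293393 = (-25 - 1*19/123) + 293393 = (-25 - 19/123) + 293393 = -3094/123 + 293393 = 36084245/123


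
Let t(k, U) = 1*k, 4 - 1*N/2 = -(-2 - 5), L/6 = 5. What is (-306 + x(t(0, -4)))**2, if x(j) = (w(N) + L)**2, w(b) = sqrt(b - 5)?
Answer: 300289 + 69960*I*sqrt(11) ≈ 3.0029e+5 + 2.3203e+5*I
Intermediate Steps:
L = 30 (L = 6*5 = 30)
N = -6 (N = 8 - (-2)*(-2 - 5) = 8 - (-2)*(-7) = 8 - 2*7 = 8 - 14 = -6)
t(k, U) = k
w(b) = sqrt(-5 + b)
x(j) = (30 + I*sqrt(11))**2 (x(j) = (sqrt(-5 - 6) + 30)**2 = (sqrt(-11) + 30)**2 = (I*sqrt(11) + 30)**2 = (30 + I*sqrt(11))**2)
(-306 + x(t(0, -4)))**2 = (-306 + (30 + I*sqrt(11))**2)**2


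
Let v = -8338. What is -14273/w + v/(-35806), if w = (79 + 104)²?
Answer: -115913878/599553567 ≈ -0.19333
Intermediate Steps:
w = 33489 (w = 183² = 33489)
-14273/w + v/(-35806) = -14273/33489 - 8338/(-35806) = -14273*1/33489 - 8338*(-1/35806) = -14273/33489 + 4169/17903 = -115913878/599553567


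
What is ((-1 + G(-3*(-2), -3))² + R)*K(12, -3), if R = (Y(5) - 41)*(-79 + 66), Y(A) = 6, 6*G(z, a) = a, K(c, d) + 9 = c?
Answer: 5487/4 ≈ 1371.8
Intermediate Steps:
K(c, d) = -9 + c
G(z, a) = a/6
R = 455 (R = (6 - 41)*(-79 + 66) = -35*(-13) = 455)
((-1 + G(-3*(-2), -3))² + R)*K(12, -3) = ((-1 + (⅙)*(-3))² + 455)*(-9 + 12) = ((-1 - ½)² + 455)*3 = ((-3/2)² + 455)*3 = (9/4 + 455)*3 = (1829/4)*3 = 5487/4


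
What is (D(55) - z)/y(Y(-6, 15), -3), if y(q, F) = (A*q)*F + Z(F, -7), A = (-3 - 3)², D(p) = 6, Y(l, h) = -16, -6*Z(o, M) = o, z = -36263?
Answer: 72538/3457 ≈ 20.983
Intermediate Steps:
Z(o, M) = -o/6
A = 36 (A = (-6)² = 36)
y(q, F) = -F/6 + 36*F*q (y(q, F) = (36*q)*F - F/6 = 36*F*q - F/6 = -F/6 + 36*F*q)
(D(55) - z)/y(Y(-6, 15), -3) = (6 - 1*(-36263))/(((⅙)*(-3)*(-1 + 216*(-16)))) = (6 + 36263)/(((⅙)*(-3)*(-1 - 3456))) = 36269/(((⅙)*(-3)*(-3457))) = 36269/(3457/2) = 36269*(2/3457) = 72538/3457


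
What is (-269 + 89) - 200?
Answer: -380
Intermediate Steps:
(-269 + 89) - 200 = -180 - 200 = -380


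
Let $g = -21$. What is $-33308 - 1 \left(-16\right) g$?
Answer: $-33644$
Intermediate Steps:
$-33308 - 1 \left(-16\right) g = -33308 - 1 \left(-16\right) \left(-21\right) = -33308 - \left(-16\right) \left(-21\right) = -33308 - 336 = -33644$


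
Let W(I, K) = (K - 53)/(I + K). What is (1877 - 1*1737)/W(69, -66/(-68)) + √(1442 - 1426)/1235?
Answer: -6742984/35815 ≈ -188.27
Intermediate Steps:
W(I, K) = (-53 + K)/(I + K)
(1877 - 1*1737)/W(69, -66/(-68)) + √(1442 - 1426)/1235 = (1877 - 1*1737)/(((-53 - 66/(-68))/(69 - 66/(-68)))) + √(1442 - 1426)/1235 = (1877 - 1737)/(((-53 - 66*(-1/68))/(69 - 66*(-1/68)))) + √16*(1/1235) = 140/(((-53 + 33/34)/(69 + 33/34))) + 4*(1/1235) = 140/((-1769/34/(2379/34))) + 4/1235 = 140/(((34/2379)*(-1769/34))) + 4/1235 = 140/(-29/39) + 4/1235 = 140*(-39/29) + 4/1235 = -5460/29 + 4/1235 = -6742984/35815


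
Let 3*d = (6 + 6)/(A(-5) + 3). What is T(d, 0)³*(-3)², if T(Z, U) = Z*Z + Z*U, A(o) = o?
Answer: 576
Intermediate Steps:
d = -2 (d = ((6 + 6)/(-5 + 3))/3 = (12/(-2))/3 = (12*(-½))/3 = (⅓)*(-6) = -2)
T(Z, U) = Z² + U*Z
T(d, 0)³*(-3)² = (-2*(0 - 2))³*(-3)² = (-2*(-2))³*9 = 4³*9 = 64*9 = 576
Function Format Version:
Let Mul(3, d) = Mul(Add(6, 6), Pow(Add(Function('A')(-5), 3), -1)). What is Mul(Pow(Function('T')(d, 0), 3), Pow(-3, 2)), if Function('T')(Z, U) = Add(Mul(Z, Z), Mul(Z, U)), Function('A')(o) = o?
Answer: 576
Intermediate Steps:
d = -2 (d = Mul(Rational(1, 3), Mul(Add(6, 6), Pow(Add(-5, 3), -1))) = Mul(Rational(1, 3), Mul(12, Pow(-2, -1))) = Mul(Rational(1, 3), Mul(12, Rational(-1, 2))) = Mul(Rational(1, 3), -6) = -2)
Function('T')(Z, U) = Add(Pow(Z, 2), Mul(U, Z))
Mul(Pow(Function('T')(d, 0), 3), Pow(-3, 2)) = Mul(Pow(Mul(-2, Add(0, -2)), 3), Pow(-3, 2)) = Mul(Pow(Mul(-2, -2), 3), 9) = Mul(Pow(4, 3), 9) = Mul(64, 9) = 576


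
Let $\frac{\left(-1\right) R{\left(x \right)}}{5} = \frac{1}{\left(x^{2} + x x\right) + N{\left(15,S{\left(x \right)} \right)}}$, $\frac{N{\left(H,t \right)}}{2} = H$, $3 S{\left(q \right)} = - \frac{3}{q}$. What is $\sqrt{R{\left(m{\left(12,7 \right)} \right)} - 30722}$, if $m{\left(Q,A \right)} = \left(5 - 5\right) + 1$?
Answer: $\frac{i \sqrt{1966218}}{8} \approx 175.28 i$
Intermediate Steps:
$m{\left(Q,A \right)} = 1$ ($m{\left(Q,A \right)} = 0 + 1 = 1$)
$S{\left(q \right)} = - \frac{1}{q}$ ($S{\left(q \right)} = \frac{\left(-3\right) \frac{1}{q}}{3} = - \frac{1}{q}$)
$N{\left(H,t \right)} = 2 H$
$R{\left(x \right)} = - \frac{5}{30 + 2 x^{2}}$ ($R{\left(x \right)} = - \frac{5}{\left(x^{2} + x x\right) + 2 \cdot 15} = - \frac{5}{\left(x^{2} + x^{2}\right) + 30} = - \frac{5}{2 x^{2} + 30} = - \frac{5}{30 + 2 x^{2}}$)
$\sqrt{R{\left(m{\left(12,7 \right)} \right)} - 30722} = \sqrt{- \frac{5}{30 + 2 \cdot 1^{2}} - 30722} = \sqrt{- \frac{5}{30 + 2 \cdot 1} - 30722} = \sqrt{- \frac{5}{30 + 2} - 30722} = \sqrt{- \frac{5}{32} - 30722} = \sqrt{- \frac{983109}{32}} = \frac{i \sqrt{1966218}}{8}$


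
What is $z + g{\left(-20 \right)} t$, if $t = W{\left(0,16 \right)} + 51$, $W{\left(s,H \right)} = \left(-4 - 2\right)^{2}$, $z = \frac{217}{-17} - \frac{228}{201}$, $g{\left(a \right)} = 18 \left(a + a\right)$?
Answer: $- \frac{71362791}{1139} \approx -62654.0$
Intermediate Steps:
$g{\left(a \right)} = 36 a$ ($g{\left(a \right)} = 18 \cdot 2 a = 36 a$)
$z = - \frac{15831}{1139}$ ($z = 217 \left(- \frac{1}{17}\right) - \frac{76}{67} = - \frac{217}{17} - \frac{76}{67} = - \frac{15831}{1139} \approx -13.899$)
$W{\left(s,H \right)} = 36$ ($W{\left(s,H \right)} = \left(-6\right)^{2} = 36$)
$t = 87$ ($t = 36 + 51 = 87$)
$z + g{\left(-20 \right)} t = - \frac{15831}{1139} + 36 \left(-20\right) 87 = - \frac{15831}{1139} - 62640 = - \frac{71362791}{1139}$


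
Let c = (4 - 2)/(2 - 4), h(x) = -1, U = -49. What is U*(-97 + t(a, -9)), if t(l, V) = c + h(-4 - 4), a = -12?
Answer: 4851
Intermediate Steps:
c = -1 (c = 2/(-2) = 2*(-1/2) = -1)
t(l, V) = -2 (t(l, V) = -1 - 1 = -2)
U*(-97 + t(a, -9)) = -49*(-97 - 2) = -49*(-99) = 4851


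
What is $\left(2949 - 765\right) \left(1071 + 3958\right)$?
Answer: $10983336$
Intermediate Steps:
$\left(2949 - 765\right) \left(1071 + 3958\right) = 2184 \cdot 5029 = 10983336$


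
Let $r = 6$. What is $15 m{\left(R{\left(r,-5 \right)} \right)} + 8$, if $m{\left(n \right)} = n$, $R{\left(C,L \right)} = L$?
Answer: $-67$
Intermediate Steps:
$15 m{\left(R{\left(r,-5 \right)} \right)} + 8 = 15 \left(-5\right) + 8 = -75 + 8 = -67$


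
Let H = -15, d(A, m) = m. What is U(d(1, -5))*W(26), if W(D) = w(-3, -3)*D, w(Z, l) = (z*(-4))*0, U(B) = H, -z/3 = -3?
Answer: 0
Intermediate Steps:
z = 9 (z = -3*(-3) = 9)
U(B) = -15
w(Z, l) = 0 (w(Z, l) = (9*(-4))*0 = -36*0 = 0)
W(D) = 0 (W(D) = 0*D = 0)
U(d(1, -5))*W(26) = -15*0 = 0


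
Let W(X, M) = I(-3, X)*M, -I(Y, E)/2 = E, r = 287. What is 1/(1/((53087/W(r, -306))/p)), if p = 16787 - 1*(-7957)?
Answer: 53087/4346135136 ≈ 1.2215e-5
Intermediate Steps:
p = 24744 (p = 16787 + 7957 = 24744)
I(Y, E) = -2*E
W(X, M) = -2*M*X (W(X, M) = (-2*X)*M = -2*M*X)
1/(1/((53087/W(r, -306))/p)) = 1/(1/((53087/((-2*(-306)*287)))/24744)) = 1/(1/((53087/175644)*(1/24744))) = 1/(1/(53087/4346135136)) = 1/(4346135136/53087) = 53087/4346135136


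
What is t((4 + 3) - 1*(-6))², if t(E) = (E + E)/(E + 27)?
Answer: 169/400 ≈ 0.42250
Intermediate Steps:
t(E) = 2*E/(27 + E) (t(E) = (2*E)/(27 + E) = 2*E/(27 + E))
t((4 + 3) - 1*(-6))² = (2*((4 + 3) - 1*(-6))/(27 + ((4 + 3) - 1*(-6))))² = (2*(7 + 6)/(27 + (7 + 6)))² = (2*13/(27 + 13))² = (2*13/40)² = (2*13*(1/40))² = (13/20)² = 169/400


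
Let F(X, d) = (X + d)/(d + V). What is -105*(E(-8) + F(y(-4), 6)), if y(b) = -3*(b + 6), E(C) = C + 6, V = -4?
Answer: 210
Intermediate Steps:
E(C) = 6 + C
y(b) = -18 - 3*b (y(b) = -3*(6 + b) = -18 - 3*b)
F(X, d) = (X + d)/(-4 + d) (F(X, d) = (X + d)/(d - 4) = (X + d)/(-4 + d))
-105*(E(-8) + F(y(-4), 6)) = -105*((6 - 8) + ((-18 - 3*(-4)) + 6)/(-4 + 6)) = -105*(-2 + ((-18 + 12) + 6)/2) = -105*(-2 + (-6 + 6)/2) = -105*(-2 + (½)*0) = -105*(-2 + 0) = -105*(-2) = 210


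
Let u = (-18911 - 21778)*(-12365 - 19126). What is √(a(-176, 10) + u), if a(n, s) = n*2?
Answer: √1281336947 ≈ 35796.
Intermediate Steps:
a(n, s) = 2*n
u = 1281337299 (u = -40689*(-31491) = 1281337299)
√(a(-176, 10) + u) = √(2*(-176) + 1281337299) = √(-352 + 1281337299) = √1281336947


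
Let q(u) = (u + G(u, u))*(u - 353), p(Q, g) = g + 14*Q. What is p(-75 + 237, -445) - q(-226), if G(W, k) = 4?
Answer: -126715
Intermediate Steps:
q(u) = (-353 + u)*(4 + u) (q(u) = (u + 4)*(u - 353) = (4 + u)*(-353 + u) = (-353 + u)*(4 + u))
p(-75 + 237, -445) - q(-226) = (-445 + 14*(-75 + 237)) - (-1412 + (-226)² - 349*(-226)) = (-445 + 14*162) - (-1412 + 51076 + 78874) = (-445 + 2268) - 1*128538 = 1823 - 128538 = -126715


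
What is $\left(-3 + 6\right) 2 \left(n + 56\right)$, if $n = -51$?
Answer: $30$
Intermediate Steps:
$\left(-3 + 6\right) 2 \left(n + 56\right) = \left(-3 + 6\right) 2 \left(-51 + 56\right) = 3 \cdot 2 \cdot 5 = 6 \cdot 5 = 30$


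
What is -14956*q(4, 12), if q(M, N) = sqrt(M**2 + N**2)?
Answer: -59824*sqrt(10) ≈ -1.8918e+5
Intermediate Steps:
-14956*q(4, 12) = -14956*sqrt(4**2 + 12**2) = -14956*sqrt(16 + 144) = -59824*sqrt(10)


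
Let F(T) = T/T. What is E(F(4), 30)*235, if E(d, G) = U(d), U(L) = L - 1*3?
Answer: -470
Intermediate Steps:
U(L) = -3 + L (U(L) = L - 3 = -3 + L)
F(T) = 1
E(d, G) = -3 + d
E(F(4), 30)*235 = (-3 + 1)*235 = -2*235 = -470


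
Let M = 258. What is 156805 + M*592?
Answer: 309541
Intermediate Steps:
156805 + M*592 = 156805 + 258*592 = 156805 + 152736 = 309541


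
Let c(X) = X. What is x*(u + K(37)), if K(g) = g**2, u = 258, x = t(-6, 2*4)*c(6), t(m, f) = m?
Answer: -58572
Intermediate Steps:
x = -36 (x = -6*6 = -36)
x*(u + K(37)) = -36*(258 + 37**2) = -36*(258 + 1369) = -36*1627 = -58572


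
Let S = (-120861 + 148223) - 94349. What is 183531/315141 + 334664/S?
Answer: -31057385509/7036783389 ≈ -4.4136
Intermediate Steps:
S = -66987 (S = 27362 - 94349 = -66987)
183531/315141 + 334664/S = 183531/315141 + 334664/(-66987) = 183531*(1/315141) + 334664*(-1/66987) = 61177/105047 - 334664/66987 = -31057385509/7036783389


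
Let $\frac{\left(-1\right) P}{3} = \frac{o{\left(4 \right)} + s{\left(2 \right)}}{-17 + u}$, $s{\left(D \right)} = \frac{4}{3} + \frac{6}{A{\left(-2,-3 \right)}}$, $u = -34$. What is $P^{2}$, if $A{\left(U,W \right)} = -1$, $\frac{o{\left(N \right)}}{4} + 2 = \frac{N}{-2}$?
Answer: $\frac{3844}{2601} \approx 1.4779$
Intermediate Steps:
$o{\left(N \right)} = -8 - 2 N$ ($o{\left(N \right)} = -8 + 4 \frac{N}{-2} = -8 + 4 N \left(- \frac{1}{2}\right) = -8 + 4 \left(- \frac{N}{2}\right) = -8 - 2 N$)
$s{\left(D \right)} = - \frac{14}{3}$ ($s{\left(D \right)} = \frac{4}{3} + \frac{6}{-1} = 4 \cdot \frac{1}{3} + 6 \left(-1\right) = \frac{4}{3} - 6 = - \frac{14}{3}$)
$P = - \frac{62}{51}$ ($P = - 3 \frac{\left(-8 - 8\right) - \frac{14}{3}}{-17 - 34} = - 3 \frac{\left(-8 - 8\right) - \frac{14}{3}}{-51} = - 3 \left(-16 - \frac{14}{3}\right) \left(- \frac{1}{51}\right) = - 3 \left(\left(- \frac{62}{3}\right) \left(- \frac{1}{51}\right)\right) = \left(-3\right) \frac{62}{153} = - \frac{62}{51} \approx -1.2157$)
$P^{2} = \left(- \frac{62}{51}\right)^{2} = \frac{3844}{2601}$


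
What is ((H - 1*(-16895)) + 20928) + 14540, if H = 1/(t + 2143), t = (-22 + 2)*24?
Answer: 87079670/1663 ≈ 52363.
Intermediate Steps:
t = -480 (t = -20*24 = -480)
H = 1/1663 (H = 1/(-480 + 2143) = 1/1663 ≈ 0.00060132)
((H - 1*(-16895)) + 20928) + 14540 = ((1/1663 - 1*(-16895)) + 20928) + 14540 = ((1/1663 + 16895) + 20928) + 14540 = (28096386/1663 + 20928) + 14540 = 62899650/1663 + 14540 = 87079670/1663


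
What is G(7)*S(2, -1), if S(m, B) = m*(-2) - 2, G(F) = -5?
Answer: 30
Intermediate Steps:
S(m, B) = -2 - 2*m (S(m, B) = -2*m - 2 = -2 - 2*m)
G(7)*S(2, -1) = -5*(-2 - 2*2) = -5*(-2 - 4) = -5*(-6) = 30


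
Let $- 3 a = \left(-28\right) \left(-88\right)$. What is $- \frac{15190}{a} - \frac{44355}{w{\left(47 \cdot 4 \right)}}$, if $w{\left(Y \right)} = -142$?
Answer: $\frac{4134345}{12496} \approx 330.85$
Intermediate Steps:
$a = - \frac{2464}{3}$ ($a = - \frac{\left(-28\right) \left(-88\right)}{3} = \left(- \frac{1}{3}\right) 2464 = - \frac{2464}{3} \approx -821.33$)
$- \frac{15190}{a} - \frac{44355}{w{\left(47 \cdot 4 \right)}} = - \frac{15190}{- \frac{2464}{3}} - \frac{44355}{-142} = \left(-15190\right) \left(- \frac{3}{2464}\right) - - \frac{44355}{142} = \frac{3255}{176} + \frac{44355}{142} = \frac{4134345}{12496}$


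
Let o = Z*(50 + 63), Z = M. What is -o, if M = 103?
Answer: -11639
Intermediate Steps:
Z = 103
o = 11639 (o = 103*(50 + 63) = 103*113 = 11639)
-o = -1*11639 = -11639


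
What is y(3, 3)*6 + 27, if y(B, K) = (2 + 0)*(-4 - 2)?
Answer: -45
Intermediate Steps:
y(B, K) = -12 (y(B, K) = 2*(-6) = -12)
y(3, 3)*6 + 27 = -12*6 + 27 = -72 + 27 = -45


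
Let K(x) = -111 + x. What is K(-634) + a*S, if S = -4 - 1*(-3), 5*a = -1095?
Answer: -526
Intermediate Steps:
a = -219 (a = (1/5)*(-1095) = -219)
S = -1 (S = -4 + 3 = -1)
K(-634) + a*S = (-111 - 634) - 219*(-1) = -745 + 219 = -526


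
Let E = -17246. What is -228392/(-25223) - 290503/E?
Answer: 11266205601/434995858 ≈ 25.900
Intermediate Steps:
-228392/(-25223) - 290503/E = -228392/(-25223) - 290503/(-17246) = -228392*(-1/25223) - 290503*(-1/17246) = 228392/25223 + 290503/17246 = 11266205601/434995858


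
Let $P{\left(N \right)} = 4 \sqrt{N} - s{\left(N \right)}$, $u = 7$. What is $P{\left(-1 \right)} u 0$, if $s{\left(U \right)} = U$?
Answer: $0$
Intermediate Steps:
$P{\left(N \right)} = - N + 4 \sqrt{N}$ ($P{\left(N \right)} = 4 \sqrt{N} - N = - N + 4 \sqrt{N}$)
$P{\left(-1 \right)} u 0 = \left(\left(-1\right) \left(-1\right) + 4 \sqrt{-1}\right) 7 \cdot 0 = \left(1 + 4 i\right) 7 \cdot 0 = \left(7 + 28 i\right) 0 = 0$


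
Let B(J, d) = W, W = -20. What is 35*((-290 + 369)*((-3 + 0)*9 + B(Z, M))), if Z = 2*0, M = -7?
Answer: -129955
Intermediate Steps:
Z = 0
B(J, d) = -20
35*((-290 + 369)*((-3 + 0)*9 + B(Z, M))) = 35*((-290 + 369)*((-3 + 0)*9 - 20)) = 35*(79*(-3*9 - 20)) = 35*(79*(-27 - 20)) = 35*(79*(-47)) = 35*(-3713) = -129955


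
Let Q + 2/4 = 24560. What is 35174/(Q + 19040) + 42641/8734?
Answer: 4332671991/761596066 ≈ 5.6889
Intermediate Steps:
Q = 49119/2 (Q = -½ + 24560 = 49119/2 ≈ 24560.)
35174/(Q + 19040) + 42641/8734 = 35174/(49119/2 + 19040) + 42641/8734 = 35174/(87199/2) + 42641*(1/8734) = 35174*(2/87199) + 42641/8734 = 70348/87199 + 42641/8734 = 4332671991/761596066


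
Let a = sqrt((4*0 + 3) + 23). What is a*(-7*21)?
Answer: -147*sqrt(26) ≈ -749.56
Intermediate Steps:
a = sqrt(26) (a = sqrt((0 + 3) + 23) = sqrt(3 + 23) = sqrt(26) ≈ 5.0990)
a*(-7*21) = sqrt(26)*(-7*21) = sqrt(26)*(-147) = -147*sqrt(26)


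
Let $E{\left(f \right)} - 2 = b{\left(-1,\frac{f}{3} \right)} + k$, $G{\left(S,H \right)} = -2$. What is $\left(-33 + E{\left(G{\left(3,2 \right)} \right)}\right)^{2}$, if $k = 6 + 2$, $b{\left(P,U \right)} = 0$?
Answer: $529$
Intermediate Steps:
$k = 8$
$E{\left(f \right)} = 10$ ($E{\left(f \right)} = 2 + \left(0 + 8\right) = 2 + 8 = 10$)
$\left(-33 + E{\left(G{\left(3,2 \right)} \right)}\right)^{2} = \left(-33 + 10\right)^{2} = \left(-23\right)^{2} = 529$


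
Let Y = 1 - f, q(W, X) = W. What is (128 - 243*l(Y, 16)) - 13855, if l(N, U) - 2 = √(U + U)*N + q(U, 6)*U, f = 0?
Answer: -76421 - 972*√2 ≈ -77796.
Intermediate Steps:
Y = 1 (Y = 1 - 1*0 = 1 + 0 = 1)
l(N, U) = 2 + U² + N*√2*√U (l(N, U) = 2 + (√(U + U)*N + U*U) = 2 + (√(2*U)*N + U²) = 2 + ((√2*√U)*N + U²) = 2 + (N*√2*√U + U²) = 2 + (U² + N*√2*√U) = 2 + U² + N*√2*√U)
(128 - 243*l(Y, 16)) - 13855 = (128 - 243*(2 + 16² + 1*√2*√16)) - 13855 = (128 - 243*(2 + 256 + 1*√2*4)) - 13855 = (128 - 243*(2 + 256 + 4*√2)) - 13855 = (128 - 243*(258 + 4*√2)) - 13855 = (128 + (-62694 - 972*√2)) - 13855 = (-62566 - 972*√2) - 13855 = -76421 - 972*√2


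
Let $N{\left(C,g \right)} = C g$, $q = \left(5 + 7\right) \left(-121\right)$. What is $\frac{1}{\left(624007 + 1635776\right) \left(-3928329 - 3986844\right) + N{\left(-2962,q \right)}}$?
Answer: $- \frac{1}{17886569086635} \approx -5.5908 \cdot 10^{-14}$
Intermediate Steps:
$q = -1452$ ($q = 12 \left(-121\right) = -1452$)
$\frac{1}{\left(624007 + 1635776\right) \left(-3928329 - 3986844\right) + N{\left(-2962,q \right)}} = \frac{1}{\left(624007 + 1635776\right) \left(-3928329 - 3986844\right) - -4300824} = \frac{1}{2259783 \left(-7915173\right) + 4300824} = \frac{1}{-17886573387459 + 4300824} = \frac{1}{-17886569086635} = - \frac{1}{17886569086635}$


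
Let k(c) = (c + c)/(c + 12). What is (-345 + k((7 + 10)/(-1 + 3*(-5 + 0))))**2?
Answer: 3649247281/30625 ≈ 1.1916e+5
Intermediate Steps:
k(c) = 2*c/(12 + c) (k(c) = (2*c)/(12 + c) = 2*c/(12 + c))
(-345 + k((7 + 10)/(-1 + 3*(-5 + 0))))**2 = (-345 + 2*((7 + 10)/(-1 + 3*(-5 + 0)))/(12 + (7 + 10)/(-1 + 3*(-5 + 0))))**2 = (-345 + 2*(17/(-1 + 3*(-5)))/(12 + 17/(-1 + 3*(-5))))**2 = (-345 + 2*(17/(-1 - 15))/(12 + 17/(-1 - 15)))**2 = (-345 + 2*(17/(-16))/(12 + 17/(-16)))**2 = (-345 + 2*(17*(-1/16))/(12 + 17*(-1/16)))**2 = (-345 + 2*(-17/16)/(12 - 17/16))**2 = (-345 + 2*(-17/16)/(175/16))**2 = (-345 + 2*(-17/16)*(16/175))**2 = (-345 - 34/175)**2 = (-60409/175)**2 = 3649247281/30625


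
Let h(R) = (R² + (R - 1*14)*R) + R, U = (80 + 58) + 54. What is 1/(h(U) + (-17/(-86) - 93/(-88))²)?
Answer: 14318656/1019969038201 ≈ 1.4038e-5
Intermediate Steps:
U = 192 (U = 138 + 54 = 192)
h(R) = R + R² + R*(-14 + R) (h(R) = (R² + (R - 14)*R) + R = (R² + (-14 + R)*R) + R = (R² + R*(-14 + R)) + R = R + R² + R*(-14 + R))
1/(h(U) + (-17/(-86) - 93/(-88))²) = 1/(192*(-13 + 2*192) + (-17/(-86) - 93/(-88))²) = 1/(192*(-13 + 384) + (-17*(-1/86) - 93*(-1/88))²) = 1/(192*371 + (17/86 + 93/88)²) = 1/(71232 + (4747/3784)²) = 1/(71232 + 22534009/14318656) = 1/(1019969038201/14318656) = 14318656/1019969038201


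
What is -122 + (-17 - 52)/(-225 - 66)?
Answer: -11811/97 ≈ -121.76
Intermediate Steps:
-122 + (-17 - 52)/(-225 - 66) = -122 - 69/(-291) = -122 - 69*(-1/291) = -122 + 23/97 = -11811/97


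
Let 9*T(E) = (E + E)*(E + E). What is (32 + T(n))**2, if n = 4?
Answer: 123904/81 ≈ 1529.7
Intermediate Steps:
T(E) = 4*E**2/9 (T(E) = ((E + E)*(E + E))/9 = ((2*E)*(2*E))/9 = (4*E**2)/9 = 4*E**2/9)
(32 + T(n))**2 = (32 + (4/9)*4**2)**2 = (32 + (4/9)*16)**2 = (32 + 64/9)**2 = (352/9)**2 = 123904/81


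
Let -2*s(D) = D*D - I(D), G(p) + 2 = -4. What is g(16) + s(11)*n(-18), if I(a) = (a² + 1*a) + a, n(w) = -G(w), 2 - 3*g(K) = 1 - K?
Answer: 215/3 ≈ 71.667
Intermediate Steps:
G(p) = -6 (G(p) = -2 - 4 = -6)
g(K) = ⅓ + K/3 (g(K) = ⅔ - (1 - K)/3 = ⅔ + (-⅓ + K/3) = ⅓ + K/3)
n(w) = 6 (n(w) = -1*(-6) = 6)
I(a) = a² + 2*a (I(a) = (a² + a) + a = (a + a²) + a = a² + 2*a)
s(D) = -D²/2 + D*(2 + D)/2 (s(D) = -(D*D - D*(2 + D))/2 = -(D² - D*(2 + D))/2 = -D²/2 + D*(2 + D)/2)
g(16) + s(11)*n(-18) = (⅓ + (⅓)*16) + 11*6 = (⅓ + 16/3) + 66 = 17/3 + 66 = 215/3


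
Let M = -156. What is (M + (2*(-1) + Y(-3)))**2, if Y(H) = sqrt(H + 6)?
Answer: (158 - sqrt(3))**2 ≈ 24420.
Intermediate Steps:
Y(H) = sqrt(6 + H)
(M + (2*(-1) + Y(-3)))**2 = (-156 + (2*(-1) + sqrt(6 - 3)))**2 = (-156 + (-2 + sqrt(3)))**2 = (-158 + sqrt(3))**2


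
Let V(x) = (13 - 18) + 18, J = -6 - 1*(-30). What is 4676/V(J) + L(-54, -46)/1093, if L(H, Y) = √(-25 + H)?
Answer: 4676/13 + I*√79/1093 ≈ 359.69 + 0.0081319*I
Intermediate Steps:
J = 24 (J = -6 + 30 = 24)
V(x) = 13 (V(x) = -5 + 18 = 13)
4676/V(J) + L(-54, -46)/1093 = 4676/13 + √(-25 - 54)/1093 = 4676*(1/13) + √(-79)*(1/1093) = 4676/13 + (I*√79)*(1/1093) = 4676/13 + I*√79/1093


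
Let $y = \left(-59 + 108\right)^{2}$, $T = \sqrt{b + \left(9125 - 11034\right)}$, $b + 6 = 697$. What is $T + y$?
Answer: $2401 + i \sqrt{1218} \approx 2401.0 + 34.9 i$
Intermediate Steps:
$b = 691$ ($b = -6 + 697 = 691$)
$T = i \sqrt{1218}$ ($T = \sqrt{691 + \left(9125 - 11034\right)} = \sqrt{691 - 1909} = \sqrt{-1218} = i \sqrt{1218} \approx 34.9 i$)
$y = 2401$ ($y = 49^{2} = 2401$)
$T + y = i \sqrt{1218} + 2401 = 2401 + i \sqrt{1218}$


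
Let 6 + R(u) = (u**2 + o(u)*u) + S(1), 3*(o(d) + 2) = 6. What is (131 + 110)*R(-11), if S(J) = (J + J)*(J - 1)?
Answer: 27715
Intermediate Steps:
o(d) = 0 (o(d) = -2 + (1/3)*6 = -2 + 2 = 0)
S(J) = 2*J*(-1 + J) (S(J) = (2*J)*(-1 + J) = 2*J*(-1 + J))
R(u) = -6 + u**2 (R(u) = -6 + ((u**2 + 0*u) + 2*1*(-1 + 1)) = -6 + ((u**2 + 0) + 2*1*0) = -6 + (u**2 + 0) = -6 + u**2)
(131 + 110)*R(-11) = (131 + 110)*(-6 + (-11)**2) = 241*(-6 + 121) = 241*115 = 27715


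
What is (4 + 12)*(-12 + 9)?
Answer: -48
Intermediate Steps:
(4 + 12)*(-12 + 9) = 16*(-3) = -48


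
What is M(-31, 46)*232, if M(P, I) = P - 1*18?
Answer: -11368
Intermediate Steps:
M(P, I) = -18 + P (M(P, I) = P - 18 = -18 + P)
M(-31, 46)*232 = (-18 - 31)*232 = -49*232 = -11368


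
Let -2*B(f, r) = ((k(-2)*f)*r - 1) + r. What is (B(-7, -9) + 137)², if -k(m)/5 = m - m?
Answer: 20164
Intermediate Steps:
k(m) = 0 (k(m) = -5*(m - m) = -5*0 = 0)
B(f, r) = ½ - r/2 (B(f, r) = -(((0*f)*r - 1) + r)/2 = -((0*r - 1) + r)/2 = -((0 - 1) + r)/2 = -(-1 + r)/2 = ½ - r/2)
(B(-7, -9) + 137)² = ((½ - ½*(-9)) + 137)² = ((½ + 9/2) + 137)² = (5 + 137)² = 142² = 20164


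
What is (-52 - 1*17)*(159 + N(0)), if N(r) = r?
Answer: -10971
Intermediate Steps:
(-52 - 1*17)*(159 + N(0)) = (-52 - 1*17)*(159 + 0) = (-52 - 17)*159 = -69*159 = -10971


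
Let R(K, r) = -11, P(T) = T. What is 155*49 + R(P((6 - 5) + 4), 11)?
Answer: 7584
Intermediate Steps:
155*49 + R(P((6 - 5) + 4), 11) = 155*49 - 11 = 7595 - 11 = 7584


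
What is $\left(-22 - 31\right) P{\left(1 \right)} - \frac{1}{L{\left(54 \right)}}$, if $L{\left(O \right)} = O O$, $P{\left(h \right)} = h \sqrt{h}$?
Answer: $- \frac{154549}{2916} \approx -53.0$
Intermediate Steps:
$P{\left(h \right)} = h^{\frac{3}{2}}$
$L{\left(O \right)} = O^{2}$
$\left(-22 - 31\right) P{\left(1 \right)} - \frac{1}{L{\left(54 \right)}} = \left(-22 - 31\right) 1^{\frac{3}{2}} - \frac{1}{54^{2}} = \left(-53\right) 1 - \frac{1}{2916} = -53 - \frac{1}{2916} = - \frac{154549}{2916}$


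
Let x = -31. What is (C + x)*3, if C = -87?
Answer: -354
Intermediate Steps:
(C + x)*3 = (-87 - 31)*3 = -118*3 = -354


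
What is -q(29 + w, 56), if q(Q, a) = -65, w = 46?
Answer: 65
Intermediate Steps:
-q(29 + w, 56) = -1*(-65) = 65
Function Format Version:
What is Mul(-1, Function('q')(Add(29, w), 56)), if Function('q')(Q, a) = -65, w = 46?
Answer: 65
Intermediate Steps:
Mul(-1, Function('q')(Add(29, w), 56)) = Mul(-1, -65) = 65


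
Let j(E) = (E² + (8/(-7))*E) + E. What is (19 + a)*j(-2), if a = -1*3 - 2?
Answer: 60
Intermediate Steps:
a = -5 (a = -3 - 2 = -5)
j(E) = E² - E/7 (j(E) = (E² + (8*(-⅐))*E) + E = (E² - 8*E/7) + E = E² - E/7)
(19 + a)*j(-2) = (19 - 5)*(-2*(-⅐ - 2)) = 14*(-2*(-15/7)) = 14*(30/7) = 60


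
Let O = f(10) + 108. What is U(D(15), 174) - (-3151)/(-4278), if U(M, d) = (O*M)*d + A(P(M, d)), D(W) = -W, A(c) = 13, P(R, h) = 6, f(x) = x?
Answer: -57281999/186 ≈ -3.0797e+5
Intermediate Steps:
O = 118 (O = 10 + 108 = 118)
U(M, d) = 13 + 118*M*d (U(M, d) = (118*M)*d + 13 = 118*M*d + 13 = 13 + 118*M*d)
U(D(15), 174) - (-3151)/(-4278) = (13 + 118*(-1*15)*174) - (-3151)/(-4278) = (13 + 118*(-15)*174) - (-3151)*(-1)/4278 = (13 - 307980) - 1*137/186 = -307967 - 137/186 = -57281999/186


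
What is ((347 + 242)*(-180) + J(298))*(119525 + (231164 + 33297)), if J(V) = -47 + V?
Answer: -40613815234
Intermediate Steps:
((347 + 242)*(-180) + J(298))*(119525 + (231164 + 33297)) = ((347 + 242)*(-180) + (-47 + 298))*(119525 + (231164 + 33297)) = (589*(-180) + 251)*(119525 + 264461) = (-106020 + 251)*383986 = -105769*383986 = -40613815234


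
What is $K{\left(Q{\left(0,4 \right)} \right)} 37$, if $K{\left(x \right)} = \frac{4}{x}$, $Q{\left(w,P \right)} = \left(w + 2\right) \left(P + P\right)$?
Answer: $\frac{37}{4} \approx 9.25$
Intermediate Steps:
$Q{\left(w,P \right)} = 2 P \left(2 + w\right)$ ($Q{\left(w,P \right)} = \left(2 + w\right) 2 P = 2 P \left(2 + w\right)$)
$K{\left(Q{\left(0,4 \right)} \right)} 37 = \frac{4}{2 \cdot 4 \left(2 + 0\right)} 37 = \frac{4}{2 \cdot 4 \cdot 2} \cdot 37 = \frac{4}{16} \cdot 37 = 4 \cdot \frac{1}{16} \cdot 37 = \frac{1}{4} \cdot 37 = \frac{37}{4}$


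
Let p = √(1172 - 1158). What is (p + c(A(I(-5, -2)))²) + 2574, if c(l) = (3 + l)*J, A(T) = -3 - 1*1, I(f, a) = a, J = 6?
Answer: 2610 + √14 ≈ 2613.7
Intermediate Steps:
p = √14 ≈ 3.7417
A(T) = -4 (A(T) = -3 - 1 = -4)
c(l) = 18 + 6*l (c(l) = (3 + l)*6 = 18 + 6*l)
(p + c(A(I(-5, -2)))²) + 2574 = (√14 + (18 + 6*(-4))²) + 2574 = (√14 + (18 - 24)²) + 2574 = (√14 + (-6)²) + 2574 = (√14 + 36) + 2574 = (36 + √14) + 2574 = 2610 + √14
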